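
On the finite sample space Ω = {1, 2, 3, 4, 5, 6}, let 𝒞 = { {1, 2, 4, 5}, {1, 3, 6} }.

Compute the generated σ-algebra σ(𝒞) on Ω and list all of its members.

Take S₀ = 𝒞 ∪ {∅, Ω} = { ∅, {1, 3, 6}, {1, 2, 4, 5}, Ω }.
Pass 1: +2 →
  {3, 6}  = Ω∖{1, 2, 4, 5}
  {2, 4, 5}  = Ω∖{1, 3, 6}
  [6 total]
Pass 2 (1 new):
  {2, 3, 4, 5, 6}  = {3, 6} ∪ {2, 4, 5}
  [7 total]
Pass 3: +1 →
  {1}  = Ω∖{2, 3, 4, 5, 6}
  [8 total]
Pass 4 adds nothing — fixpoint reached.

σ(𝒞) = { ∅, {1}, {3, 6}, {1, 3, 6}, {2, 4, 5}, {1, 2, 4, 5}, {2, 3, 4, 5, 6}, Ω }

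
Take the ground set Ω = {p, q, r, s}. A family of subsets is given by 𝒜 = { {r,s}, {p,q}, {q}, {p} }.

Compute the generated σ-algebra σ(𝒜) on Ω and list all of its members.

σ(𝒜) = { {}, {p}, {q}, {p,q}, {r,s}, {p,r,s}, {q,r,s}, Ω }

Check:
Take S₀ = 𝒜 ∪ {∅, Ω} = { {}, {p}, {q}, {p,q}, {r,s}, Ω }.
Iteration 1: +2 →
  {p,r,s}  = {q}ᶜ
  {q,r,s}  = {p}ᶜ
  |family| = 8
Iteration 2: no new sets; the family is a σ-algebra.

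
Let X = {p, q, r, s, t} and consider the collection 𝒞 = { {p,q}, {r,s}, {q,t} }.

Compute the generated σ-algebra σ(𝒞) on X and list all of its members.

Take S₀ = 𝒞 ∪ {∅, X} = { {}, {p,q}, {q,t}, {r,s}, X }.
Pass 1 adds 5:
  {p,q,t}  = complement {r,s}
  {p,r,s}  = complement {q,t}
  {r,s,t}  = complement {p,q}
  {p,q,r,s}  = {r,s} ∪ {p,q}
  {q,r,s,t}  = {q,t} ∪ {r,s}
  (now 10)
Pass 2: +3 →
  {p}  = complement {q,r,s,t}
  {t}  = complement {p,q,r,s}
  {p,r,s,t}  = {r,s,t} ∪ {p,r,s}
  (now 13)
Pass 3: 2 new —
  {q}  = complement {p,r,s,t}
  {p,t}  = {t} ∪ {p}
  (now 15)
Pass 4 adds 1:
  {q,r,s}  = complement {p,t}
  (now 16)
Pass 5 adds nothing — fixpoint reached.

Therefore σ(𝒞) = { {}, {p}, {q}, {t}, {p,q}, {p,t}, {q,t}, {r,s}, {p,q,t}, {p,r,s}, {q,r,s}, {r,s,t}, {p,q,r,s}, {p,r,s,t}, {q,r,s,t}, X } (|σ(𝒞)| = 16).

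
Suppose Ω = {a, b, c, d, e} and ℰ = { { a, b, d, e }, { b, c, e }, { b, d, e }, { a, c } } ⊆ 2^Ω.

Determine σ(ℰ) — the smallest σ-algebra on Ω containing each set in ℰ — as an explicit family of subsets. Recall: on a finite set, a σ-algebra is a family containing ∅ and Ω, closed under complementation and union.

Seed the family with ℰ together with ∅ and Ω: { {}, { a, c }, { b, c, e }, { b, d, e }, { a, b, d, e }, Ω }.
Round 1 adds 4:
  { c }  = ᶜ of { a, b, d, e }
  { a, d }  = ᶜ of { b, c, e }
  { a, b, c, e }  = { b, c, e } ∪ { a, c }
  { b, c, d, e }  = { b, c, e } ∪ { b, d, e }
Round 2: 3 new —
  { a }  = ᶜ of { b, c, d, e }
  { d }  = ᶜ of { a, b, c, e }
  { a, c, d }  = { c } ∪ { a, d }
Round 3 adds 2:
  { b, e }  = ᶜ of { a, c, d }
  { c, d }  = { c } ∪ { d }
Round 4 (1 new):
  { a, b, e }  = ᶜ of { c, d }
Round 5 adds nothing — fixpoint reached.

|σ(ℰ)| = 16.  σ(ℰ) = { {}, { a }, { c }, { d }, { a, c }, { a, d }, { b, e }, { c, d }, { a, b, e }, { a, c, d }, { b, c, e }, { b, d, e }, { a, b, c, e }, { a, b, d, e }, { b, c, d, e }, Ω }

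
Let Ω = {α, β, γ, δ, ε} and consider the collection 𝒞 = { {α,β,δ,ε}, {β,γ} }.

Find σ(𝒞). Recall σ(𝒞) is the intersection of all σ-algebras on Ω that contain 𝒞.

σ(𝒞) (8 sets): { {}, {β}, {γ}, {β,γ}, {α,δ,ε}, {α,β,δ,ε}, {α,γ,δ,ε}, Ω }

Check:
Start: 𝒞 ∪ {∅, Ω} = { {}, {β,γ}, {α,β,δ,ε}, Ω }.
Pass 1 (2 new):
  {γ}  = {α,β,δ,ε}ᶜ
  {α,δ,ε}  = {β,γ}ᶜ
  |family| = 6
Pass 2. New:
  {α,γ,δ,ε}  = {α,δ,ε} ∪ {γ}
  |family| = 7
Pass 3 adds 1:
  {β}  = {α,γ,δ,ε}ᶜ
  |family| = 8
Pass 4: no new sets; the family is a σ-algebra.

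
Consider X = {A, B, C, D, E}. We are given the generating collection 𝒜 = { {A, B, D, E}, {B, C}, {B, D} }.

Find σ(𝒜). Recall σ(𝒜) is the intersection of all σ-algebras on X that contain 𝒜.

Seed the family with 𝒜 together with ∅ and X: { ∅, {B, C}, {B, D}, {A, B, D, E}, X }.
Iteration 1 adds 4:
  {C}  = X∖{A, B, D, E}
  {A, C, E}  = X∖{B, D}
  {A, D, E}  = X∖{B, C}
  {B, C, D}  = {B, C} ∪ {B, D}
Iteration 2: +3 →
  {A, E}  = X∖{B, C, D}
  {A, B, C, E}  = {A, C, E} ∪ {B, C}
  {A, C, D, E}  = {A, D, E} ∪ {A, C, E}
Iteration 3 adds 2:
  {B}  = X∖{A, C, D, E}
  {D}  = X∖{A, B, C, E}
Iteration 4 (2 new):
  {C, D}  = {C} ∪ {D}
  {A, B, E}  = {A, E} ∪ {B}
Iteration 5: closed — nothing new.

|σ(𝒜)| = 16.  σ(𝒜) = { ∅, {B}, {C}, {D}, {A, E}, {B, C}, {B, D}, {C, D}, {A, B, E}, {A, C, E}, {A, D, E}, {B, C, D}, {A, B, C, E}, {A, B, D, E}, {A, C, D, E}, X }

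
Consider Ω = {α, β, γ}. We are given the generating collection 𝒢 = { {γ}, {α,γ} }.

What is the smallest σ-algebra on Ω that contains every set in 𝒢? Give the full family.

Answer: σ(𝒢) = { {}, {α}, {β}, {γ}, {α,β}, {α,γ}, {β,γ}, Ω }

Derivation:
Take S₀ = 𝒢 ∪ {∅, Ω} = { {}, {γ}, {α,γ}, Ω }.
Round 1 adds 2:
  {β}  = Ω∖{α,γ}
  {α,β}  = Ω∖{γ}
  |family| = 6
Round 2: 1 new —
  {β,γ}  = {γ} ∪ {β}
  |family| = 7
Round 3 adds 1:
  {α}  = Ω∖{β,γ}
  |family| = 8
Round 4: already closed under ᶜ and ∪.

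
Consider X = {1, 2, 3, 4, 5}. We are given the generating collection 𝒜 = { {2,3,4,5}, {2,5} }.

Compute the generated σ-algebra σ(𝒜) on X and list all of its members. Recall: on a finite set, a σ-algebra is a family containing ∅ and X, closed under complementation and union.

|σ(𝒜)| = 8.  σ(𝒜) = { ∅, {1}, {2,5}, {3,4}, {1,2,5}, {1,3,4}, {2,3,4,5}, X }

Working:
Initial family (4 sets): { ∅, {2,5}, {2,3,4,5}, X }.
Step 1: +2 →
  {1}  = X∖{2,3,4,5}
  {1,3,4}  = X∖{2,5}
  — 6 sets.
Step 2: +1 →
  {1,2,5}  = {2,5} ∪ {1}
  — 7 sets.
Step 3: 1 new —
  {3,4}  = X∖{1,2,5}
  — 8 sets.
Step 4: closed — nothing new.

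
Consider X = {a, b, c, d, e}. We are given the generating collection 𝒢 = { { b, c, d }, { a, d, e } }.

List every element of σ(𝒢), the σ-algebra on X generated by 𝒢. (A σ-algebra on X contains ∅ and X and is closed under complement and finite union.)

Start: 𝒢 ∪ {∅, X} = { {  }, { a, d, e }, { b, c, d }, X }.
Iteration 1 (2 new):
  { a, e }  = X∖{ b, c, d }
  { b, c }  = X∖{ a, d, e }
  |family| = 6
Iteration 2. New:
  { a, b, c, e }  = { b, c } ∪ { a, e }
  |family| = 7
Iteration 3 adds 1:
  { d }  = X∖{ a, b, c, e }
  |family| = 8
Iteration 4: closed — nothing new.

Hence σ(𝒢) has 8 members: { {  }, { d }, { a, e }, { b, c }, { a, d, e }, { b, c, d }, { a, b, c, e }, X }.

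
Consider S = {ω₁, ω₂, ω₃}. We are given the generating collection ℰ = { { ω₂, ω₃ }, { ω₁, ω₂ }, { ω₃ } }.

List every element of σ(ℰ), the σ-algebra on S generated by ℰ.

Take S₀ = ℰ ∪ {∅, S} = { {  }, { ω₃ }, { ω₁, ω₂ }, { ω₂, ω₃ }, S }.
Step 1 adds 1:
  { ω₁ }  = { ω₂, ω₃ }ᶜ
  [6 total]
Step 2: 1 new —
  { ω₁, ω₃ }  = { ω₃ } ∪ { ω₁ }
  [7 total]
Step 3: +1 →
  { ω₂ }  = { ω₁, ω₃ }ᶜ
  [8 total]
Step 4: closed — nothing new.

|σ(ℰ)| = 8.  σ(ℰ) = { {  }, { ω₁ }, { ω₂ }, { ω₃ }, { ω₁, ω₂ }, { ω₁, ω₃ }, { ω₂, ω₃ }, S }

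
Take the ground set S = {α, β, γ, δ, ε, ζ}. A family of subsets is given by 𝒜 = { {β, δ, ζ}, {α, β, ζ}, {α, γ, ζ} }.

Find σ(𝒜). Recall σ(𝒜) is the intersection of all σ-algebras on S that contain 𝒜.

Start: 𝒜 ∪ {∅, S} = { ∅, {α, β, ζ}, {α, γ, ζ}, {β, δ, ζ}, S }.
Pass 1 (6 new):
  {α, γ, ε}  = {β, δ, ζ}ᶜ
  {β, δ, ε}  = {α, γ, ζ}ᶜ
  {γ, δ, ε}  = {α, β, ζ}ᶜ
  {α, β, γ, ζ}  = {α, γ, ζ} ∪ {α, β, ζ}
  {α, β, δ, ζ}  = {β, δ, ζ} ∪ {α, β, ζ}
  {α, β, γ, δ, ζ}  = {β, δ, ζ} ∪ {α, γ, ζ}
  (now 11)
Pass 2 adds 12:
  {ε}  = {α, β, γ, δ, ζ}ᶜ
  {γ, ε}  = {α, β, δ, ζ}ᶜ
  {δ, ε}  = {α, β, γ, ζ}ᶜ
  {α, γ, δ, ε}  = {γ, δ, ε} ∪ {α, γ, ε}
  {α, γ, ε, ζ}  = {α, γ, ζ} ∪ {α, γ, ε}
  {β, γ, δ, ε}  = {γ, δ, ε} ∪ {β, δ, ε}
  {β, δ, ε, ζ}  = {β, δ, ζ} ∪ {β, δ, ε}
  {α, β, γ, δ, ε}  = {α, γ, ε} ∪ {β, δ, ε}
  {α, β, γ, ε, ζ}  = {α, γ, ε} ∪ {α, β, γ, ζ}
  {α, β, δ, ε, ζ}  = {α, β, δ, ζ} ∪ {β, δ, ε}
  {α, γ, δ, ε, ζ}  = {γ, δ, ε} ∪ {α, γ, ζ}
  {β, γ, δ, ε, ζ}  = {β, δ, ζ} ∪ {γ, δ, ε}
  (now 23)
Pass 3: +10 →
  {α}  = {β, γ, δ, ε, ζ}ᶜ
  {β}  = {α, γ, δ, ε, ζ}ᶜ
  {γ}  = {α, β, δ, ε, ζ}ᶜ
  {δ}  = {α, β, γ, ε, ζ}ᶜ
  {ζ}  = {α, β, γ, δ, ε}ᶜ
  {α, γ}  = {β, δ, ε, ζ}ᶜ
  {α, ζ}  = {β, γ, δ, ε}ᶜ
  {β, δ}  = {α, γ, ε, ζ}ᶜ
  {β, ζ}  = {α, γ, δ, ε}ᶜ
  {α, β, ε, ζ}  = {ε} ∪ {α, β, ζ}
  (now 33)
Pass 4. New:
  {α, β}  = {α} ∪ {β}
  {α, δ}  = {α} ∪ {δ}
  {α, ε}  = {α} ∪ {ε}
  {β, γ}  = {β} ∪ {γ}
  {β, ε}  = {β} ∪ {ε}
  {γ, δ}  = {α, β, ε, ζ}ᶜ
  {γ, ζ}  = {ζ} ∪ {γ}
  {δ, ζ}  = {ζ} ∪ {δ}
  {ε, ζ}  = {ζ} ∪ {ε}
  {α, β, γ}  = {β} ∪ {α, γ}
  {α, β, δ}  = {α} ∪ {β, δ}
  {α, γ, δ}  = {α, γ} ∪ {δ}
  {α, δ, ε}  = {α} ∪ {δ, ε}
  {α, δ, ζ}  = {α, ζ} ∪ {δ}
  {α, ε, ζ}  = {α, ζ} ∪ {ε}
  {β, γ, δ}  = {γ} ∪ {β, δ}
  {β, γ, ε}  = {β} ∪ {γ, ε}
  {β, γ, ζ}  = {β, ζ} ∪ {γ}
  {β, ε, ζ}  = {β, ζ} ∪ {ε}
  {γ, ε, ζ}  = {ζ} ∪ {γ, ε}
  {δ, ε, ζ}  = {ζ} ∪ {δ, ε}
  {α, β, γ, δ}  = {α, γ} ∪ {β, δ}
  {α, β, γ, ε}  = {α, γ, ε} ∪ {β}
  {α, β, δ, ε}  = {α} ∪ {β, δ, ε}
  {α, γ, δ, ζ}  = {α, γ, ζ} ∪ {δ}
  {α, δ, ε, ζ}  = {α, ζ} ∪ {δ, ε}
  {β, γ, δ, ζ}  = {β, δ, ζ} ∪ {γ}
  {β, γ, ε, ζ}  = {β, ζ} ∪ {γ, ε}
  {γ, δ, ε, ζ}  = {γ, δ, ε} ∪ {ζ}
  (now 62)
Pass 5 adds 2:
  {α, β, ε}  = {β, ε} ∪ {α, ε}
  {γ, δ, ζ}  = {γ, δ} ∪ {δ, ζ}
  (now 64)
Pass 6: closed — nothing new.

|σ(𝒜)| = 64.  σ(𝒜) = { ∅, {α}, {β}, {γ}, {δ}, {ε}, {ζ}, {α, β}, {α, γ}, {α, δ}, {α, ε}, {α, ζ}, {β, γ}, {β, δ}, {β, ε}, {β, ζ}, {γ, δ}, {γ, ε}, {γ, ζ}, {δ, ε}, {δ, ζ}, {ε, ζ}, {α, β, γ}, {α, β, δ}, {α, β, ε}, {α, β, ζ}, {α, γ, δ}, {α, γ, ε}, {α, γ, ζ}, {α, δ, ε}, {α, δ, ζ}, {α, ε, ζ}, {β, γ, δ}, {β, γ, ε}, {β, γ, ζ}, {β, δ, ε}, {β, δ, ζ}, {β, ε, ζ}, {γ, δ, ε}, {γ, δ, ζ}, {γ, ε, ζ}, {δ, ε, ζ}, {α, β, γ, δ}, {α, β, γ, ε}, {α, β, γ, ζ}, {α, β, δ, ε}, {α, β, δ, ζ}, {α, β, ε, ζ}, {α, γ, δ, ε}, {α, γ, δ, ζ}, {α, γ, ε, ζ}, {α, δ, ε, ζ}, {β, γ, δ, ε}, {β, γ, δ, ζ}, {β, γ, ε, ζ}, {β, δ, ε, ζ}, {γ, δ, ε, ζ}, {α, β, γ, δ, ε}, {α, β, γ, δ, ζ}, {α, β, γ, ε, ζ}, {α, β, δ, ε, ζ}, {α, γ, δ, ε, ζ}, {β, γ, δ, ε, ζ}, S }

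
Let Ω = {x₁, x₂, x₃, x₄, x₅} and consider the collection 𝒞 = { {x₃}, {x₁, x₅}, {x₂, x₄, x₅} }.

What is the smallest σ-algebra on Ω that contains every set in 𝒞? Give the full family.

Start: 𝒞 ∪ {∅, Ω} = { ∅, {x₃}, {x₁, x₅}, {x₂, x₄, x₅}, Ω }.
Round 1 (5 new):
  {x₁, x₃}  = Ω∖{x₂, x₄, x₅}
  {x₁, x₃, x₅}  = {x₃} ∪ {x₁, x₅}
  {x₂, x₃, x₄}  = Ω∖{x₁, x₅}
  {x₁, x₂, x₄, x₅}  = Ω∖{x₃}
  {x₂, x₃, x₄, x₅}  = {x₃} ∪ {x₂, x₄, x₅}
Round 2. New:
  {x₁}  = Ω∖{x₂, x₃, x₄, x₅}
  {x₂, x₄}  = Ω∖{x₁, x₃, x₅}
  {x₁, x₂, x₃, x₄}  = {x₂, x₃, x₄} ∪ {x₁, x₃}
Round 3 (2 new):
  {x₅}  = Ω∖{x₁, x₂, x₃, x₄}
  {x₁, x₂, x₄}  = {x₂, x₄} ∪ {x₁}
Round 4 adds 1:
  {x₃, x₅}  = Ω∖{x₁, x₂, x₄}
After Round 5 the family is unchanged; done.

σ(𝒞) = { ∅, {x₁}, {x₃}, {x₅}, {x₁, x₃}, {x₁, x₅}, {x₂, x₄}, {x₃, x₅}, {x₁, x₂, x₄}, {x₁, x₃, x₅}, {x₂, x₃, x₄}, {x₂, x₄, x₅}, {x₁, x₂, x₃, x₄}, {x₁, x₂, x₄, x₅}, {x₂, x₃, x₄, x₅}, Ω }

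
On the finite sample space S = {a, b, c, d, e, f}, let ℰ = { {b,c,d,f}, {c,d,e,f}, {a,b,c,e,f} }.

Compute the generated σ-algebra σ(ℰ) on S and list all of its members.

Initial family (5 sets): { ∅, {b,c,d,f}, {c,d,e,f}, {a,b,c,e,f}, S }.
Step 1 adds 4:
  {d}  = complement {a,b,c,e,f}
  {a,b}  = complement {c,d,e,f}
  {a,e}  = complement {b,c,d,f}
  {b,c,d,e,f}  = {b,c,d,f} ∪ {c,d,e,f}
  — 9 sets.
Step 2: +6 →
  {a}  = complement {b,c,d,e,f}
  {a,b,d}  = {a,b} ∪ {d}
  {a,b,e}  = {a,b} ∪ {a,e}
  {a,d,e}  = {a,e} ∪ {d}
  {a,b,c,d,f}  = {a,b} ∪ {b,c,d,f}
  {a,c,d,e,f}  = {c,d,e,f} ∪ {a,e}
  — 15 sets.
Step 3: 7 new —
  {b}  = complement {a,c,d,e,f}
  {e}  = complement {a,b,c,d,f}
  {a,d}  = {a} ∪ {d}
  {b,c,f}  = complement {a,d,e}
  {c,d,f}  = complement {a,b,e}
  {c,e,f}  = complement {a,b,d}
  {a,b,d,e}  = {a,d,e} ∪ {a,b,e}
  — 22 sets.
Step 4: +8 →
  {b,d}  = {b} ∪ {d}
  {b,e}  = {b} ∪ {e}
  {c,f}  = complement {a,b,d,e}
  {d,e}  = {e} ∪ {d}
  {a,b,c,f}  = {a,b} ∪ {b,c,f}
  {a,c,d,f}  = {a,d} ∪ {c,d,f}
  {a,c,e,f}  = {a,e} ∪ {c,e,f}
  {b,c,e,f}  = complement {a,d}
  — 30 sets.
Step 5: +2 →
  {a,c,f}  = {a} ∪ {c,f}
  {b,d,e}  = {b,e} ∪ {d,e}
  — 32 sets.
Step 6: closed — nothing new.

Hence σ(ℰ) has 32 members: { ∅, {a}, {b}, {d}, {e}, {a,b}, {a,d}, {a,e}, {b,d}, {b,e}, {c,f}, {d,e}, {a,b,d}, {a,b,e}, {a,c,f}, {a,d,e}, {b,c,f}, {b,d,e}, {c,d,f}, {c,e,f}, {a,b,c,f}, {a,b,d,e}, {a,c,d,f}, {a,c,e,f}, {b,c,d,f}, {b,c,e,f}, {c,d,e,f}, {a,b,c,d,f}, {a,b,c,e,f}, {a,c,d,e,f}, {b,c,d,e,f}, S }.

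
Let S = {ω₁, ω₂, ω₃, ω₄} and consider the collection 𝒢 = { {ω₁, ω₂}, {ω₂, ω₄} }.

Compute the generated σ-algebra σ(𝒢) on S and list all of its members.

Seed the family with 𝒢 together with ∅ and S: { {}, {ω₁, ω₂}, {ω₂, ω₄}, S }.
Iteration 1 adds 3:
  {ω₁, ω₃}  = S∖{ω₂, ω₄}
  {ω₃, ω₄}  = S∖{ω₁, ω₂}
  {ω₁, ω₂, ω₄}  = {ω₁, ω₂} ∪ {ω₂, ω₄}
  [7 total]
Iteration 2: 4 new —
  {ω₃}  = S∖{ω₁, ω₂, ω₄}
  {ω₁, ω₂, ω₃}  = {ω₁, ω₂} ∪ {ω₁, ω₃}
  {ω₁, ω₃, ω₄}  = {ω₃, ω₄} ∪ {ω₁, ω₃}
  {ω₂, ω₃, ω₄}  = {ω₃, ω₄} ∪ {ω₂, ω₄}
  [11 total]
Iteration 3: 3 new —
  {ω₁}  = S∖{ω₂, ω₃, ω₄}
  {ω₂}  = S∖{ω₁, ω₃, ω₄}
  {ω₄}  = S∖{ω₁, ω₂, ω₃}
  [14 total]
Iteration 4. New:
  {ω₁, ω₄}  = {ω₄} ∪ {ω₁}
  {ω₂, ω₃}  = {ω₃} ∪ {ω₂}
  [16 total]
Iteration 5: no new sets; the family is a σ-algebra.

Therefore σ(𝒢) = { {}, {ω₁}, {ω₂}, {ω₃}, {ω₄}, {ω₁, ω₂}, {ω₁, ω₃}, {ω₁, ω₄}, {ω₂, ω₃}, {ω₂, ω₄}, {ω₃, ω₄}, {ω₁, ω₂, ω₃}, {ω₁, ω₂, ω₄}, {ω₁, ω₃, ω₄}, {ω₂, ω₃, ω₄}, S } (|σ(𝒢)| = 16).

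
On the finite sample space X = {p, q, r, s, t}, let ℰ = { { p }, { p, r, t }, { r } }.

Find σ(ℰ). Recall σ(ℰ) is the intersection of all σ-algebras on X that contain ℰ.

|σ(ℰ)| = 16.  σ(ℰ) = { {}, { p }, { r }, { t }, { p, r }, { p, t }, { q, s }, { r, t }, { p, q, s }, { p, r, t }, { q, r, s }, { q, s, t }, { p, q, r, s }, { p, q, s, t }, { q, r, s, t }, X }

Derivation:
Start: ℰ ∪ {∅, X} = { {}, { p }, { r }, { p, r, t }, X }.
Step 1 (4 new):
  { p, r }  = { r } ∪ { p }
  { q, s }  = { p, r, t }ᶜ
  { p, q, s, t }  = { r }ᶜ
  { q, r, s, t }  = { p }ᶜ
  (now 9)
Step 2: 4 new —
  { p, q, s }  = { q, s } ∪ { p }
  { q, r, s }  = { r } ∪ { q, s }
  { q, s, t }  = { p, r }ᶜ
  { p, q, r, s }  = { p, r } ∪ { q, s }
  (now 13)
Step 3 (3 new):
  { t }  = { p, q, r, s }ᶜ
  { p, t }  = { q, r, s }ᶜ
  { r, t }  = { p, q, s }ᶜ
  (now 16)
Step 4: stable.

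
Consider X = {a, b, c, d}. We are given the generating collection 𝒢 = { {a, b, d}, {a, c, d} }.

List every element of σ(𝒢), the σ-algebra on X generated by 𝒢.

σ(𝒢) (8 sets): { {}, {b}, {c}, {a, d}, {b, c}, {a, b, d}, {a, c, d}, X }

Trace:
Initial family (4 sets): { {}, {a, b, d}, {a, c, d}, X }.
Step 1: +2 →
  {b}  = X∖{a, c, d}
  {c}  = X∖{a, b, d}
  — 6 sets.
Step 2: +1 →
  {b, c}  = {c} ∪ {b}
  — 7 sets.
Step 3 (1 new):
  {a, d}  = X∖{b, c}
  — 8 sets.
After Step 4 the family is unchanged; done.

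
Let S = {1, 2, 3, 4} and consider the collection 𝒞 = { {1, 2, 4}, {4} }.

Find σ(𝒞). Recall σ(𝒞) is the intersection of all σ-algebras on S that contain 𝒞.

σ(𝒞) (8 sets): { {}, {3}, {4}, {1, 2}, {3, 4}, {1, 2, 3}, {1, 2, 4}, S }

Trace:
Initial family (4 sets): { {}, {4}, {1, 2, 4}, S }.
Round 1. New:
  {3}  = {1, 2, 4}ᶜ
  {1, 2, 3}  = {4}ᶜ
  (now 6)
Round 2: 1 new —
  {3, 4}  = {3} ∪ {4}
  (now 7)
Round 3 adds 1:
  {1, 2}  = {3, 4}ᶜ
  (now 8)
Round 4: closed — nothing new.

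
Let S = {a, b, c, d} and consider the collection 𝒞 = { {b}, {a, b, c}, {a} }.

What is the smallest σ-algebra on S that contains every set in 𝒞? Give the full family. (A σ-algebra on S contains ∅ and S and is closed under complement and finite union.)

Answer: σ(𝒞) = { {}, {a}, {b}, {c}, {d}, {a, b}, {a, c}, {a, d}, {b, c}, {b, d}, {c, d}, {a, b, c}, {a, b, d}, {a, c, d}, {b, c, d}, S }

Working:
Take S₀ = 𝒞 ∪ {∅, S} = { {}, {a}, {b}, {a, b, c}, S }.
Pass 1 adds 4:
  {d}  = ᶜ of {a, b, c}
  {a, b}  = {b} ∪ {a}
  {a, c, d}  = ᶜ of {b}
  {b, c, d}  = ᶜ of {a}
  [9 total]
Pass 2 adds 4:
  {a, d}  = {d} ∪ {a}
  {b, d}  = {b} ∪ {d}
  {c, d}  = ᶜ of {a, b}
  {a, b, d}  = {a, b} ∪ {d}
  [13 total]
Pass 3 (3 new):
  {c}  = ᶜ of {a, b, d}
  {a, c}  = ᶜ of {b, d}
  {b, c}  = ᶜ of {a, d}
  [16 total]
Pass 4: already closed under ᶜ and ∪.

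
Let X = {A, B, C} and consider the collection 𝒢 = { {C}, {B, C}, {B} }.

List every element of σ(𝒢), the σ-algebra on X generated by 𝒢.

Answer: σ(𝒢) = { {}, {A}, {B}, {C}, {A, B}, {A, C}, {B, C}, X }

Derivation:
Begin from { {}, {B}, {C}, {B, C}, X } (that is, 𝒢 plus ∅ and X).
Iteration 1. New:
  {A}  = complement {B, C}
  {A, B}  = complement {C}
  {A, C}  = complement {B}
  (now 8)
Iteration 2: closed — nothing new.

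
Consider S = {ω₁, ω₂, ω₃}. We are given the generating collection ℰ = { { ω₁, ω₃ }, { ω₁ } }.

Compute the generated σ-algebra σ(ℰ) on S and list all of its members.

Begin from { ∅, { ω₁ }, { ω₁, ω₃ }, S } (that is, ℰ plus ∅ and S).
Round 1. New:
  { ω₂ }  = { ω₁, ω₃ }ᶜ
  { ω₂, ω₃ }  = { ω₁ }ᶜ
  |family| = 6
Round 2. New:
  { ω₁, ω₂ }  = { ω₂ } ∪ { ω₁ }
  |family| = 7
Round 3: 1 new —
  { ω₃ }  = { ω₁, ω₂ }ᶜ
  |family| = 8
After Round 4 the family is unchanged; done.

Hence σ(ℰ) has 8 members: { ∅, { ω₁ }, { ω₂ }, { ω₃ }, { ω₁, ω₂ }, { ω₁, ω₃ }, { ω₂, ω₃ }, S }.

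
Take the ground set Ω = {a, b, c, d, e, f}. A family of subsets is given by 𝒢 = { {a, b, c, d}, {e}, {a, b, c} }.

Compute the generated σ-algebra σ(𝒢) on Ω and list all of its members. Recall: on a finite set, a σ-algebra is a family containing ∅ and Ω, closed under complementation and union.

Initial family (5 sets): { ∅, {e}, {a, b, c}, {a, b, c, d}, Ω }.
Pass 1 adds 5:
  {e, f}  = Ω∖{a, b, c, d}
  {d, e, f}  = Ω∖{a, b, c}
  {a, b, c, e}  = {a, b, c} ∪ {e}
  {a, b, c, d, e}  = {a, b, c, d} ∪ {e}
  {a, b, c, d, f}  = Ω∖{e}
  [10 total]
Pass 2 adds 3:
  {f}  = Ω∖{a, b, c, d, e}
  {d, f}  = Ω∖{a, b, c, e}
  {a, b, c, e, f}  = {a, b, c} ∪ {e, f}
  [13 total]
Pass 3: 2 new —
  {d}  = Ω∖{a, b, c, e, f}
  {a, b, c, f}  = {a, b, c} ∪ {f}
  [15 total]
Pass 4: 1 new —
  {d, e}  = Ω∖{a, b, c, f}
  [16 total]
Pass 5: stable.

σ(𝒢) = { ∅, {d}, {e}, {f}, {d, e}, {d, f}, {e, f}, {a, b, c}, {d, e, f}, {a, b, c, d}, {a, b, c, e}, {a, b, c, f}, {a, b, c, d, e}, {a, b, c, d, f}, {a, b, c, e, f}, Ω }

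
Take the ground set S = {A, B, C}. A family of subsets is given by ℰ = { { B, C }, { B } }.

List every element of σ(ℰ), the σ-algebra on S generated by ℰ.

σ(ℰ) (8 sets): { {}, { A }, { B }, { C }, { A, B }, { A, C }, { B, C }, S }

Trace:
Initial family (4 sets): { {}, { B }, { B, C }, S }.
Pass 1: 2 new —
  { A }  = { B, C }ᶜ
  { A, C }  = { B }ᶜ
  [6 total]
Pass 2: 1 new —
  { A, B }  = { B } ∪ { A }
  [7 total]
Pass 3. New:
  { C }  = { A, B }ᶜ
  [8 total]
Pass 4 adds nothing — fixpoint reached.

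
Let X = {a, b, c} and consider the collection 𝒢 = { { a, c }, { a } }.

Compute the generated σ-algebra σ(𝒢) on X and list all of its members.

Take S₀ = 𝒢 ∪ {∅, X} = { {}, { a }, { a, c }, X }.
Step 1: 2 new —
  { b }  = X∖{ a, c }
  { b, c }  = X∖{ a }
  (now 6)
Step 2. New:
  { a, b }  = { b } ∪ { a }
  (now 7)
Step 3 (1 new):
  { c }  = X∖{ a, b }
  (now 8)
Step 4 adds nothing — fixpoint reached.

Hence σ(𝒢) has 8 members: { {}, { a }, { b }, { c }, { a, b }, { a, c }, { b, c }, X }.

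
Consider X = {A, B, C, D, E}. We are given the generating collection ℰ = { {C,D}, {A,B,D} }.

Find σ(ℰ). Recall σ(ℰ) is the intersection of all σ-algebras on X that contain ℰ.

Seed the family with ℰ together with ∅ and X: { {}, {C,D}, {A,B,D}, X }.
Step 1: +3 →
  {C,E}  = {A,B,D}ᶜ
  {A,B,E}  = {C,D}ᶜ
  {A,B,C,D}  = {A,B,D} ∪ {C,D}
  [7 total]
Step 2: 4 new —
  {E}  = {A,B,C,D}ᶜ
  {C,D,E}  = {C,D} ∪ {C,E}
  {A,B,C,E}  = {A,B,E} ∪ {C,E}
  {A,B,D,E}  = {A,B,E} ∪ {A,B,D}
  [11 total]
Step 3: 3 new —
  {C}  = {A,B,D,E}ᶜ
  {D}  = {A,B,C,E}ᶜ
  {A,B}  = {C,D,E}ᶜ
  [14 total]
Step 4 adds 2:
  {D,E}  = {D} ∪ {E}
  {A,B,C}  = {C} ∪ {A,B}
  [16 total]
Step 5: closed — nothing new.

Hence σ(ℰ) has 16 members: { {}, {C}, {D}, {E}, {A,B}, {C,D}, {C,E}, {D,E}, {A,B,C}, {A,B,D}, {A,B,E}, {C,D,E}, {A,B,C,D}, {A,B,C,E}, {A,B,D,E}, X }.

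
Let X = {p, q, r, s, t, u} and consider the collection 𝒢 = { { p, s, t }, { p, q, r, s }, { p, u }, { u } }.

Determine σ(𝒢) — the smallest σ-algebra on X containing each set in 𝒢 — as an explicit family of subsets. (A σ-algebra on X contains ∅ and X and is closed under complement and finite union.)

|σ(𝒢)| = 32.  σ(𝒢) = { {}, { p }, { s }, { t }, { u }, { p, s }, { p, t }, { p, u }, { q, r }, { s, t }, { s, u }, { t, u }, { p, q, r }, { p, s, t }, { p, s, u }, { p, t, u }, { q, r, s }, { q, r, t }, { q, r, u }, { s, t, u }, { p, q, r, s }, { p, q, r, t }, { p, q, r, u }, { p, s, t, u }, { q, r, s, t }, { q, r, s, u }, { q, r, t, u }, { p, q, r, s, t }, { p, q, r, s, u }, { p, q, r, t, u }, { q, r, s, t, u }, X }

Derivation:
Begin from { {}, { u }, { p, u }, { p, s, t }, { p, q, r, s }, X } (that is, 𝒢 plus ∅ and X).
Iteration 1 (6 new):
  { t, u }  = { p, q, r, s }ᶜ
  { q, r, u }  = { p, s, t }ᶜ
  { p, s, t, u }  = { p, s, t } ∪ { p, u }
  { q, r, s, t }  = { p, u }ᶜ
  { p, q, r, s, t }  = { u }ᶜ
  { p, q, r, s, u }  = { p, u } ∪ { p, q, r, s }
  [12 total]
Iteration 2: 6 new —
  { t }  = { p, q, r, s, u }ᶜ
  { q, r }  = { p, s, t, u }ᶜ
  { p, t, u }  = { t, u } ∪ { p, u }
  { p, q, r, u }  = { p, u } ∪ { q, r, u }
  { q, r, t, u }  = { t, u } ∪ { q, r, u }
  { q, r, s, t, u }  = { t, u } ∪ { q, r, s, t }
  [18 total]
Iteration 3. New:
  { p }  = { q, r, s, t, u }ᶜ
  { p, s }  = { q, r, t, u }ᶜ
  { s, t }  = { p, q, r, u }ᶜ
  { q, r, s }  = { p, t, u }ᶜ
  { q, r, t }  = { q, r } ∪ { t }
  { p, q, r, t, u }  = { q, r } ∪ { p, t, u }
  [24 total]
Iteration 4: 7 new —
  { s }  = { p, q, r, t, u }ᶜ
  { p, t }  = { t } ∪ { p }
  { p, q, r }  = { q, r } ∪ { p }
  { p, s, u }  = { q, r, t }ᶜ
  { s, t, u }  = { t, u } ∪ { s, t }
  { p, q, r, t }  = { q, r, t } ∪ { p }
  { q, r, s, u }  = { q, r, s } ∪ { q, r, u }
  [31 total]
Iteration 5 (1 new):
  { s, u }  = { p, q, r, t }ᶜ
  [32 total]
Iteration 6 adds nothing — fixpoint reached.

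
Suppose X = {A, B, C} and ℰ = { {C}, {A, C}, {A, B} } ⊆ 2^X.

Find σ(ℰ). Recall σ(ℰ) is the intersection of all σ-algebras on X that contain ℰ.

Begin from { {}, {C}, {A, B}, {A, C}, X } (that is, ℰ plus ∅ and X).
Iteration 1. New:
  {B}  = {A, C}ᶜ
  (now 6)
Iteration 2 adds 1:
  {B, C}  = {C} ∪ {B}
  (now 7)
Iteration 3 adds 1:
  {A}  = {B, C}ᶜ
  (now 8)
After Iteration 4 the family is unchanged; done.

Hence σ(ℰ) has 8 members: { {}, {A}, {B}, {C}, {A, B}, {A, C}, {B, C}, X }.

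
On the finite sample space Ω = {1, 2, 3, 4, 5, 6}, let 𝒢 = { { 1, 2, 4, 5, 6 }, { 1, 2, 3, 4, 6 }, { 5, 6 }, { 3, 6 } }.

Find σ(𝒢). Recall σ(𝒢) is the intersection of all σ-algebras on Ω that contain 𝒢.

Begin from { {}, { 3, 6 }, { 5, 6 }, { 1, 2, 3, 4, 6 }, { 1, 2, 4, 5, 6 }, Ω } (that is, 𝒢 plus ∅ and Ω).
Step 1: +5 →
  { 3 }  = ᶜ of { 1, 2, 4, 5, 6 }
  { 5 }  = ᶜ of { 1, 2, 3, 4, 6 }
  { 3, 5, 6 }  = { 5, 6 } ∪ { 3, 6 }
  { 1, 2, 3, 4 }  = ᶜ of { 5, 6 }
  { 1, 2, 4, 5 }  = ᶜ of { 3, 6 }
  |family| = 11
Step 2: +3 →
  { 3, 5 }  = { 5 } ∪ { 3 }
  { 1, 2, 4 }  = ᶜ of { 3, 5, 6 }
  { 1, 2, 3, 4, 5 }  = { 1, 2, 4, 5 } ∪ { 3 }
  |family| = 14
Step 3: 2 new —
  { 6 }  = ᶜ of { 1, 2, 3, 4, 5 }
  { 1, 2, 4, 6 }  = ᶜ of { 3, 5 }
  |family| = 16
Step 4: already closed under ᶜ and ∪.

σ(𝒢) = { {}, { 3 }, { 5 }, { 6 }, { 3, 5 }, { 3, 6 }, { 5, 6 }, { 1, 2, 4 }, { 3, 5, 6 }, { 1, 2, 3, 4 }, { 1, 2, 4, 5 }, { 1, 2, 4, 6 }, { 1, 2, 3, 4, 5 }, { 1, 2, 3, 4, 6 }, { 1, 2, 4, 5, 6 }, Ω }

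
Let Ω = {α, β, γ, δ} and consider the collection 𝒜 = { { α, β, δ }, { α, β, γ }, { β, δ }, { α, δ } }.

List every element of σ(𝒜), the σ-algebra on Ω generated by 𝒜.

σ(𝒜) (16 sets): { {  }, { α }, { β }, { γ }, { δ }, { α, β }, { α, γ }, { α, δ }, { β, γ }, { β, δ }, { γ, δ }, { α, β, γ }, { α, β, δ }, { α, γ, δ }, { β, γ, δ }, Ω }

Working:
Start: 𝒜 ∪ {∅, Ω} = { {  }, { α, δ }, { β, δ }, { α, β, γ }, { α, β, δ }, Ω }.
Iteration 1 (4 new):
  { γ }  = { α, β, δ }ᶜ
  { δ }  = { α, β, γ }ᶜ
  { α, γ }  = { β, δ }ᶜ
  { β, γ }  = { α, δ }ᶜ
  (now 10)
Iteration 2 (3 new):
  { γ, δ }  = { γ } ∪ { δ }
  { α, γ, δ }  = { γ } ∪ { α, δ }
  { β, γ, δ }  = { γ } ∪ { β, δ }
  (now 13)
Iteration 3. New:
  { α }  = { β, γ, δ }ᶜ
  { β }  = { α, γ, δ }ᶜ
  { α, β }  = { γ, δ }ᶜ
  (now 16)
Iteration 4: closed — nothing new.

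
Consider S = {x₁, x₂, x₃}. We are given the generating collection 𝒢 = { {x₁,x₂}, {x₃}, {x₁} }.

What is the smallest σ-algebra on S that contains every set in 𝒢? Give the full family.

Begin from { {}, {x₁}, {x₃}, {x₁,x₂}, S } (that is, 𝒢 plus ∅ and S).
Step 1: +2 →
  {x₁,x₃}  = {x₃} ∪ {x₁}
  {x₂,x₃}  = {x₁}ᶜ
  [7 total]
Step 2: +1 →
  {x₂}  = {x₁,x₃}ᶜ
  [8 total]
Step 3: stable.

Therefore σ(𝒢) = { {}, {x₁}, {x₂}, {x₃}, {x₁,x₂}, {x₁,x₃}, {x₂,x₃}, S } (|σ(𝒢)| = 8).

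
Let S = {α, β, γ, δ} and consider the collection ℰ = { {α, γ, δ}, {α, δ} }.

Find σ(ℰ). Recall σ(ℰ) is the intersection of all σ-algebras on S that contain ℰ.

Start: ℰ ∪ {∅, S} = { {}, {α, δ}, {α, γ, δ}, S }.
Round 1: 2 new —
  {β}  = ᶜ of {α, γ, δ}
  {β, γ}  = ᶜ of {α, δ}
  [6 total]
Round 2 (1 new):
  {α, β, δ}  = {α, δ} ∪ {β}
  [7 total]
Round 3: +1 →
  {γ}  = ᶜ of {α, β, δ}
  [8 total]
After Round 4 the family is unchanged; done.

Therefore σ(ℰ) = { {}, {β}, {γ}, {α, δ}, {β, γ}, {α, β, δ}, {α, γ, δ}, S } (|σ(ℰ)| = 8).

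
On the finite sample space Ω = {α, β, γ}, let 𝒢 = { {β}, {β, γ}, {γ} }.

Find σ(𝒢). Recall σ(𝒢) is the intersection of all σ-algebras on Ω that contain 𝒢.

Seed the family with 𝒢 together with ∅ and Ω: { {}, {β}, {γ}, {β, γ}, Ω }.
Pass 1: +3 →
  {α}  = {β, γ}ᶜ
  {α, β}  = {γ}ᶜ
  {α, γ}  = {β}ᶜ
  (now 8)
After Pass 2 the family is unchanged; done.

σ(𝒢) = { {}, {α}, {β}, {γ}, {α, β}, {α, γ}, {β, γ}, Ω }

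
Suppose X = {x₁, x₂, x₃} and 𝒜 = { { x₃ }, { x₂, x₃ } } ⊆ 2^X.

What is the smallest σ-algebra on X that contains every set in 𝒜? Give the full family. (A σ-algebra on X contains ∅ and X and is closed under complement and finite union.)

Take S₀ = 𝒜 ∪ {∅, X} = { ∅, { x₃ }, { x₂, x₃ }, X }.
Round 1. New:
  { x₁ }  = complement { x₂, x₃ }
  { x₁, x₂ }  = complement { x₃ }
Round 2 adds 1:
  { x₁, x₃ }  = { x₃ } ∪ { x₁ }
Round 3. New:
  { x₂ }  = complement { x₁, x₃ }
Round 4 adds nothing — fixpoint reached.

σ(𝒜) = { ∅, { x₁ }, { x₂ }, { x₃ }, { x₁, x₂ }, { x₁, x₃ }, { x₂, x₃ }, X }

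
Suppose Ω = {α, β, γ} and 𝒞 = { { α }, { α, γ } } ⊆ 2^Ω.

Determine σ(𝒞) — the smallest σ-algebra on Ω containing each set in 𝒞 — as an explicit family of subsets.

σ(𝒞) (8 sets): { {}, { α }, { β }, { γ }, { α, β }, { α, γ }, { β, γ }, Ω }

Working:
Start: 𝒞 ∪ {∅, Ω} = { {}, { α }, { α, γ }, Ω }.
Step 1: +2 →
  { β }  = complement { α, γ }
  { β, γ }  = complement { α }
Step 2. New:
  { α, β }  = { β } ∪ { α }
Step 3: +1 →
  { γ }  = complement { α, β }
Step 4: no new sets; the family is a σ-algebra.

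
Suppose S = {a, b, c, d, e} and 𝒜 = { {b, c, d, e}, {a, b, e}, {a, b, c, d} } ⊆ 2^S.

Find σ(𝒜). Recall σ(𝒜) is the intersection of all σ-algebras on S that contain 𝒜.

Answer: σ(𝒜) = { {}, {a}, {b}, {e}, {a, b}, {a, e}, {b, e}, {c, d}, {a, b, e}, {a, c, d}, {b, c, d}, {c, d, e}, {a, b, c, d}, {a, c, d, e}, {b, c, d, e}, S }

Derivation:
Initial family (5 sets): { {}, {a, b, e}, {a, b, c, d}, {b, c, d, e}, S }.
Round 1: +3 →
  {a}  = S∖{b, c, d, e}
  {e}  = S∖{a, b, c, d}
  {c, d}  = S∖{a, b, e}
  — 8 sets.
Round 2: +3 →
  {a, e}  = {e} ∪ {a}
  {a, c, d}  = {c, d} ∪ {a}
  {c, d, e}  = {c, d} ∪ {e}
  — 11 sets.
Round 3. New:
  {a, b}  = S∖{c, d, e}
  {b, e}  = S∖{a, c, d}
  {b, c, d}  = S∖{a, e}
  {a, c, d, e}  = {c, d, e} ∪ {a, c, d}
  — 15 sets.
Round 4: +1 →
  {b}  = S∖{a, c, d, e}
  — 16 sets.
Round 5 adds nothing — fixpoint reached.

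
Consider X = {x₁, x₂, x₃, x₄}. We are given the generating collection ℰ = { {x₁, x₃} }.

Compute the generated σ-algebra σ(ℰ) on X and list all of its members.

Answer: σ(ℰ) = { ∅, {x₁, x₃}, {x₂, x₄}, X }

Check:
Take S₀ = ℰ ∪ {∅, X} = { ∅, {x₁, x₃}, X }.
Iteration 1. New:
  {x₂, x₄}  = ᶜ of {x₁, x₃}
Iteration 2: stable.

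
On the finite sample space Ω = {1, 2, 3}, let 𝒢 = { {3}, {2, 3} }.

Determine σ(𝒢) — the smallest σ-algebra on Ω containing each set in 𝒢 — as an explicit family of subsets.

Take S₀ = 𝒢 ∪ {∅, Ω} = { {}, {3}, {2, 3}, Ω }.
Round 1 (2 new):
  {1}  = Ω∖{2, 3}
  {1, 2}  = Ω∖{3}
  (now 6)
Round 2. New:
  {1, 3}  = {3} ∪ {1}
  (now 7)
Round 3 (1 new):
  {2}  = Ω∖{1, 3}
  (now 8)
Round 4: no new sets; the family is a σ-algebra.

Hence σ(𝒢) has 8 members: { {}, {1}, {2}, {3}, {1, 2}, {1, 3}, {2, 3}, Ω }.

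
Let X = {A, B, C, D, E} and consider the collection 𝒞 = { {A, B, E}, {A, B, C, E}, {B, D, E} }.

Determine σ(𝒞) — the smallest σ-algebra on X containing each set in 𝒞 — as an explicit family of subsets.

Begin from { ∅, {A, B, E}, {B, D, E}, {A, B, C, E}, X } (that is, 𝒞 plus ∅ and X).
Step 1 (4 new):
  {D}  = ᶜ of {A, B, C, E}
  {A, C}  = ᶜ of {B, D, E}
  {C, D}  = ᶜ of {A, B, E}
  {A, B, D, E}  = {A, B, E} ∪ {B, D, E}
  (now 9)
Step 2: 3 new —
  {C}  = ᶜ of {A, B, D, E}
  {A, C, D}  = {C, D} ∪ {A, C}
  {B, C, D, E}  = {C, D} ∪ {B, D, E}
  (now 12)
Step 3: 2 new —
  {A}  = ᶜ of {B, C, D, E}
  {B, E}  = ᶜ of {A, C, D}
  (now 14)
Step 4: 2 new —
  {A, D}  = {D} ∪ {A}
  {B, C, E}  = {C} ∪ {B, E}
  (now 16)
After Step 5 the family is unchanged; done.

Hence σ(𝒞) has 16 members: { ∅, {A}, {C}, {D}, {A, C}, {A, D}, {B, E}, {C, D}, {A, B, E}, {A, C, D}, {B, C, E}, {B, D, E}, {A, B, C, E}, {A, B, D, E}, {B, C, D, E}, X }.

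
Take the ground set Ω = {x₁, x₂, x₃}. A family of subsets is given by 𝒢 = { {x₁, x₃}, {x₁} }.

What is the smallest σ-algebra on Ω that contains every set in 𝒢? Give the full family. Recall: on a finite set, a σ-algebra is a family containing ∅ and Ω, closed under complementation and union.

Take S₀ = 𝒢 ∪ {∅, Ω} = { {}, {x₁}, {x₁, x₃}, Ω }.
Round 1 adds 2:
  {x₂}  = Ω∖{x₁, x₃}
  {x₂, x₃}  = Ω∖{x₁}
  |family| = 6
Round 2. New:
  {x₁, x₂}  = {x₂} ∪ {x₁}
  |family| = 7
Round 3: +1 →
  {x₃}  = Ω∖{x₁, x₂}
  |family| = 8
Round 4 adds nothing — fixpoint reached.

σ(𝒢) = { {}, {x₁}, {x₂}, {x₃}, {x₁, x₂}, {x₁, x₃}, {x₂, x₃}, Ω }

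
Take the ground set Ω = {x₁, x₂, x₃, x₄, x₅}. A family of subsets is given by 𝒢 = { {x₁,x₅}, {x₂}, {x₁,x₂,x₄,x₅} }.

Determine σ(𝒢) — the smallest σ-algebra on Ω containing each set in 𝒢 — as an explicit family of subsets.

σ(𝒢) (16 sets): { {}, {x₂}, {x₃}, {x₄}, {x₁,x₅}, {x₂,x₃}, {x₂,x₄}, {x₃,x₄}, {x₁,x₂,x₅}, {x₁,x₃,x₅}, {x₁,x₄,x₅}, {x₂,x₃,x₄}, {x₁,x₂,x₃,x₅}, {x₁,x₂,x₄,x₅}, {x₁,x₃,x₄,x₅}, Ω }

Derivation:
Take S₀ = 𝒢 ∪ {∅, Ω} = { {}, {x₂}, {x₁,x₅}, {x₁,x₂,x₄,x₅}, Ω }.
Round 1 (4 new):
  {x₃}  = Ω∖{x₁,x₂,x₄,x₅}
  {x₁,x₂,x₅}  = {x₁,x₅} ∪ {x₂}
  {x₂,x₃,x₄}  = Ω∖{x₁,x₅}
  {x₁,x₃,x₄,x₅}  = Ω∖{x₂}
  |family| = 9
Round 2. New:
  {x₂,x₃}  = {x₂} ∪ {x₃}
  {x₃,x₄}  = Ω∖{x₁,x₂,x₅}
  {x₁,x₃,x₅}  = {x₃} ∪ {x₁,x₅}
  {x₁,x₂,x₃,x₅}  = {x₃} ∪ {x₁,x₂,x₅}
  |family| = 13
Round 3 (3 new):
  {x₄}  = Ω∖{x₁,x₂,x₃,x₅}
  {x₂,x₄}  = Ω∖{x₁,x₃,x₅}
  {x₁,x₄,x₅}  = Ω∖{x₂,x₃}
  |family| = 16
After Round 4 the family is unchanged; done.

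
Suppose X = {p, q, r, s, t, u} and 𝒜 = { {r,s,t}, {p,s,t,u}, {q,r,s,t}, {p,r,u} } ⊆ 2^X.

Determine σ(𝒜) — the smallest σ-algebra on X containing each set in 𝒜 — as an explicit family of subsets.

σ(𝒜) (16 sets): { {}, {q}, {r}, {p,u}, {q,r}, {s,t}, {p,q,u}, {p,r,u}, {q,s,t}, {r,s,t}, {p,q,r,u}, {p,s,t,u}, {q,r,s,t}, {p,q,s,t,u}, {p,r,s,t,u}, X }

Trace:
Take S₀ = 𝒜 ∪ {∅, X} = { {}, {p,r,u}, {r,s,t}, {p,s,t,u}, {q,r,s,t}, X }.
Pass 1: +5 →
  {p,u}  = {q,r,s,t}ᶜ
  {q,r}  = {p,s,t,u}ᶜ
  {p,q,u}  = {r,s,t}ᶜ
  {q,s,t}  = {p,r,u}ᶜ
  {p,r,s,t,u}  = {r,s,t} ∪ {p,r,u}
  |family| = 11
Pass 2: 3 new —
  {q}  = {p,r,s,t,u}ᶜ
  {p,q,r,u}  = {p,r,u} ∪ {q,r}
  {p,q,s,t,u}  = {p,u} ∪ {q,s,t}
  |family| = 14
Pass 3: +2 →
  {r}  = {p,q,s,t,u}ᶜ
  {s,t}  = {p,q,r,u}ᶜ
  |family| = 16
Pass 4: no new sets; the family is a σ-algebra.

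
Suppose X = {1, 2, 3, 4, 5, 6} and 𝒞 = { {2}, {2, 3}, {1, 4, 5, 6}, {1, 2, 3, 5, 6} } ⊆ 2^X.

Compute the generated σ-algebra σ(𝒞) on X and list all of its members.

σ(𝒞) (16 sets): { ∅, {2}, {3}, {4}, {2, 3}, {2, 4}, {3, 4}, {1, 5, 6}, {2, 3, 4}, {1, 2, 5, 6}, {1, 3, 5, 6}, {1, 4, 5, 6}, {1, 2, 3, 5, 6}, {1, 2, 4, 5, 6}, {1, 3, 4, 5, 6}, X }

Derivation:
Begin from { ∅, {2}, {2, 3}, {1, 4, 5, 6}, {1, 2, 3, 5, 6}, X } (that is, 𝒞 plus ∅ and X).
Iteration 1 adds 3:
  {4}  = ᶜ of {1, 2, 3, 5, 6}
  {1, 2, 4, 5, 6}  = {1, 4, 5, 6} ∪ {2}
  {1, 3, 4, 5, 6}  = ᶜ of {2}
  — 9 sets.
Iteration 2: 3 new —
  {3}  = ᶜ of {1, 2, 4, 5, 6}
  {2, 4}  = {2} ∪ {4}
  {2, 3, 4}  = {2, 3} ∪ {4}
  — 12 sets.
Iteration 3 adds 3:
  {3, 4}  = {3} ∪ {4}
  {1, 5, 6}  = ᶜ of {2, 3, 4}
  {1, 3, 5, 6}  = ᶜ of {2, 4}
  — 15 sets.
Iteration 4: 1 new —
  {1, 2, 5, 6}  = ᶜ of {3, 4}
  — 16 sets.
Iteration 5: already closed under ᶜ and ∪.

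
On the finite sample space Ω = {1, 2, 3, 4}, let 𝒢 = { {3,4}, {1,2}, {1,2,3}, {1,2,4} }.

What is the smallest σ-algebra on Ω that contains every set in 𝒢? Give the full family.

Initial family (6 sets): { ∅, {1,2}, {3,4}, {1,2,3}, {1,2,4}, Ω }.
Step 1 (2 new):
  {3}  = {1,2,4}ᶜ
  {4}  = {1,2,3}ᶜ
  [8 total]
Step 2: stable.

|σ(𝒢)| = 8.  σ(𝒢) = { ∅, {3}, {4}, {1,2}, {3,4}, {1,2,3}, {1,2,4}, Ω }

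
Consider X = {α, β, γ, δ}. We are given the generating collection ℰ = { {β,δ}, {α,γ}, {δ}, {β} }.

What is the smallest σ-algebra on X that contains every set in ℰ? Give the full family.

Initial family (6 sets): { ∅, {β}, {δ}, {α,γ}, {β,δ}, X }.
Iteration 1: +2 →
  {α,β,γ}  = complement {δ}
  {α,γ,δ}  = complement {β}
  |family| = 8
Iteration 2: stable.

|σ(ℰ)| = 8.  σ(ℰ) = { ∅, {β}, {δ}, {α,γ}, {β,δ}, {α,β,γ}, {α,γ,δ}, X }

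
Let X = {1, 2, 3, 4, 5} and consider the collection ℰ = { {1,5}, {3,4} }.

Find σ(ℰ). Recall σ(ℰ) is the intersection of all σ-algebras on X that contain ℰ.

Initial family (4 sets): { {}, {1,5}, {3,4}, X }.
Iteration 1. New:
  {1,2,5}  = {3,4}ᶜ
  {2,3,4}  = {1,5}ᶜ
  {1,3,4,5}  = {1,5} ∪ {3,4}
  |family| = 7
Iteration 2: 1 new —
  {2}  = {1,3,4,5}ᶜ
  |family| = 8
Iteration 3: no new sets; the family is a σ-algebra.

Therefore σ(ℰ) = { {}, {2}, {1,5}, {3,4}, {1,2,5}, {2,3,4}, {1,3,4,5}, X } (|σ(ℰ)| = 8).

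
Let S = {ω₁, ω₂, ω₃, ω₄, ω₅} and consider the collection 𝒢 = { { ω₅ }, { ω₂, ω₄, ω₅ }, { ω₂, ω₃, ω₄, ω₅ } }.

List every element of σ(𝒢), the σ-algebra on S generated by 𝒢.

|σ(𝒢)| = 16.  σ(𝒢) = { {  }, { ω₁ }, { ω₃ }, { ω₅ }, { ω₁, ω₃ }, { ω₁, ω₅ }, { ω₂, ω₄ }, { ω₃, ω₅ }, { ω₁, ω₂, ω₄ }, { ω₁, ω₃, ω₅ }, { ω₂, ω₃, ω₄ }, { ω₂, ω₄, ω₅ }, { ω₁, ω₂, ω₃, ω₄ }, { ω₁, ω₂, ω₄, ω₅ }, { ω₂, ω₃, ω₄, ω₅ }, S }

Check:
Start: 𝒢 ∪ {∅, S} = { {  }, { ω₅ }, { ω₂, ω₄, ω₅ }, { ω₂, ω₃, ω₄, ω₅ }, S }.
Pass 1: +3 →
  { ω₁ }  = ᶜ of { ω₂, ω₃, ω₄, ω₅ }
  { ω₁, ω₃ }  = ᶜ of { ω₂, ω₄, ω₅ }
  { ω₁, ω₂, ω₃, ω₄ }  = ᶜ of { ω₅ }
  [8 total]
Pass 2: 3 new —
  { ω₁, ω₅ }  = { ω₅ } ∪ { ω₁ }
  { ω₁, ω₃, ω₅ }  = { ω₁, ω₃ } ∪ { ω₅ }
  { ω₁, ω₂, ω₄, ω₅ }  = { ω₂, ω₄, ω₅ } ∪ { ω₁ }
  [11 total]
Pass 3 adds 3:
  { ω₃ }  = ᶜ of { ω₁, ω₂, ω₄, ω₅ }
  { ω₂, ω₄ }  = ᶜ of { ω₁, ω₃, ω₅ }
  { ω₂, ω₃, ω₄ }  = ᶜ of { ω₁, ω₅ }
  [14 total]
Pass 4 (2 new):
  { ω₃, ω₅ }  = { ω₃ } ∪ { ω₅ }
  { ω₁, ω₂, ω₄ }  = { ω₂, ω₄ } ∪ { ω₁ }
  [16 total]
Pass 5: no new sets; the family is a σ-algebra.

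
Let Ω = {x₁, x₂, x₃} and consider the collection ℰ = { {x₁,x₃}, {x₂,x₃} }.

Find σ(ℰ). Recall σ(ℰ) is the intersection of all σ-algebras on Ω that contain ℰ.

Begin from { {}, {x₁,x₃}, {x₂,x₃}, Ω } (that is, ℰ plus ∅ and Ω).
Pass 1 adds 2:
  {x₁}  = complement {x₂,x₃}
  {x₂}  = complement {x₁,x₃}
  — 6 sets.
Pass 2: +1 →
  {x₁,x₂}  = {x₂} ∪ {x₁}
  — 7 sets.
Pass 3 adds 1:
  {x₃}  = complement {x₁,x₂}
  — 8 sets.
Pass 4: already closed under ᶜ and ∪.

Therefore σ(ℰ) = { {}, {x₁}, {x₂}, {x₃}, {x₁,x₂}, {x₁,x₃}, {x₂,x₃}, Ω } (|σ(ℰ)| = 8).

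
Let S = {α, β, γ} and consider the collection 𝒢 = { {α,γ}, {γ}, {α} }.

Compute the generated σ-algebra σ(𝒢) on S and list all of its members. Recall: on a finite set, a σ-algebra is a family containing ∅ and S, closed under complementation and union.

|σ(𝒢)| = 8.  σ(𝒢) = { ∅, {α}, {β}, {γ}, {α,β}, {α,γ}, {β,γ}, S }

Check:
Seed the family with 𝒢 together with ∅ and S: { ∅, {α}, {γ}, {α,γ}, S }.
Step 1. New:
  {β}  = ᶜ of {α,γ}
  {α,β}  = ᶜ of {γ}
  {β,γ}  = ᶜ of {α}
  — 8 sets.
Step 2: already closed under ᶜ and ∪.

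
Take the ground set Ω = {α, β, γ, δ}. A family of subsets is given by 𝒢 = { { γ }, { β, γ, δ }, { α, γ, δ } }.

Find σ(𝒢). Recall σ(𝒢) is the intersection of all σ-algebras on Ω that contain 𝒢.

σ(𝒢) = { {  }, { α }, { β }, { γ }, { δ }, { α, β }, { α, γ }, { α, δ }, { β, γ }, { β, δ }, { γ, δ }, { α, β, γ }, { α, β, δ }, { α, γ, δ }, { β, γ, δ }, Ω }

Trace:
Seed the family with 𝒢 together with ∅ and Ω: { {  }, { γ }, { α, γ, δ }, { β, γ, δ }, Ω }.
Step 1 adds 3:
  { α }  = Ω∖{ β, γ, δ }
  { β }  = Ω∖{ α, γ, δ }
  { α, β, δ }  = Ω∖{ γ }
  — 8 sets.
Step 2 adds 3:
  { α, β }  = { β } ∪ { α }
  { α, γ }  = { γ } ∪ { α }
  { β, γ }  = { γ } ∪ { β }
  — 11 sets.
Step 3: +4 →
  { α, δ }  = Ω∖{ β, γ }
  { β, δ }  = Ω∖{ α, γ }
  { γ, δ }  = Ω∖{ α, β }
  { α, β, γ }  = { γ } ∪ { α, β }
  — 15 sets.
Step 4. New:
  { δ }  = Ω∖{ α, β, γ }
  — 16 sets.
After Step 5 the family is unchanged; done.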